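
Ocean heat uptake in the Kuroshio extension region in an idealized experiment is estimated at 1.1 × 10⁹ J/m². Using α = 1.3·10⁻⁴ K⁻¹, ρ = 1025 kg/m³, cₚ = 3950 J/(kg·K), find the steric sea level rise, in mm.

Δh = 35.3 mm

Δh = αQ/(ρcₚ) = 1.3×10⁻⁴ × 1.1×10⁹ / (1025 × 3950) ≈ 0.03532 m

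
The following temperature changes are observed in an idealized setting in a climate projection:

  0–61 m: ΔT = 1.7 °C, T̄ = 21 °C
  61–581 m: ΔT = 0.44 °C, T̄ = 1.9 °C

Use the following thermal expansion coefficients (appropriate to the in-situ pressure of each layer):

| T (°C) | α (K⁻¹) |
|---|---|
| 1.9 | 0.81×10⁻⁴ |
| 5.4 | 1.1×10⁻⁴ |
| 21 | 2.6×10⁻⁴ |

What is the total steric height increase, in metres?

Layer 1 at 21 °C → α = 2.6×10⁻⁴ K⁻¹
Layer 2 at 1.9 °C → α = 0.81×10⁻⁴ K⁻¹
0–61 m: 61 × 2.6×10⁻⁴ × 1.7 = 0.026962 m
Layer 2: 0.81×10⁻⁴ × 520 × 0.44 = 0.0185328 m
Δh = 0.026962 + 0.0185328 = 0.0454948 m

Δh = 0.0455 m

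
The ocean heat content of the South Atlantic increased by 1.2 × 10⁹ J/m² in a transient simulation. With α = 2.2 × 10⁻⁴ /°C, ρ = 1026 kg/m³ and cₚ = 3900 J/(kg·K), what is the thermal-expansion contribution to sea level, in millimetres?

Δh = αQ/(ρcₚ) = 2.2×10⁻⁴ × 1.2×10⁹ / (1026 × 3900) ≈ 0.065977 m

66.0 mm of thermosteric rise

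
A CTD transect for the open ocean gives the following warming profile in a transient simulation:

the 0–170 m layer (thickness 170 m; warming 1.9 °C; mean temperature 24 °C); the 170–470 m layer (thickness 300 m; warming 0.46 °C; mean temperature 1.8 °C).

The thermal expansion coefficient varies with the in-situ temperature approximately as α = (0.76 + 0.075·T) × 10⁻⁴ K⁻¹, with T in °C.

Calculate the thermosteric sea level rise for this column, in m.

Layer 1: α = (0.76 + 0.075×24)×10⁻⁴ = 2.56×10⁻⁴ K⁻¹
Layer 2: α = (0.76 + 0.075×1.8)×10⁻⁴ = 0.895×10⁻⁴ K⁻¹
2.56×10⁻⁴ × 170 × 1.9 = 0.082688 m
300 × 0.46 × 0.895×10⁻⁴ = 0.012351 m
Δh = 0.082688 + 0.012351 = 0.095039 m

0.0950 m of thermosteric rise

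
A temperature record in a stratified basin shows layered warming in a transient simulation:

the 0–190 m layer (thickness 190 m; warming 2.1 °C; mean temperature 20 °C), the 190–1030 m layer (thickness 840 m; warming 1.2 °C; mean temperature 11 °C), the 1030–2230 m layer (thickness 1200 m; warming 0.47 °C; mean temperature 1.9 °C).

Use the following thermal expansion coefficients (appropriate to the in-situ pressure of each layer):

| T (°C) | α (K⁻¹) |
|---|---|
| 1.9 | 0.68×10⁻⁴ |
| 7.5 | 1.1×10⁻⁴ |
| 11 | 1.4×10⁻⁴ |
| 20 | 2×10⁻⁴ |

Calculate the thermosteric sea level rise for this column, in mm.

Layer 1 at 20 °C → α = 2×10⁻⁴ K⁻¹
Layer 2 at 11 °C → α = 1.4×10⁻⁴ K⁻¹
Layer 3 at 1.9 °C → α = 0.68×10⁻⁴ K⁻¹
0–190 m: 190 × 2.1 × 2×10⁻⁴ = 0.07980 m
Layer 2: 1.4×10⁻⁴ × 1.2 × 840 = 0.14112 m
1030–2230 m: 0.47 × 0.68×10⁻⁴ × 1200 = 0.038352 m
Δh = 0.07980 + 0.14112 + 0.038352 = 0.259272 m

Δh = 259 mm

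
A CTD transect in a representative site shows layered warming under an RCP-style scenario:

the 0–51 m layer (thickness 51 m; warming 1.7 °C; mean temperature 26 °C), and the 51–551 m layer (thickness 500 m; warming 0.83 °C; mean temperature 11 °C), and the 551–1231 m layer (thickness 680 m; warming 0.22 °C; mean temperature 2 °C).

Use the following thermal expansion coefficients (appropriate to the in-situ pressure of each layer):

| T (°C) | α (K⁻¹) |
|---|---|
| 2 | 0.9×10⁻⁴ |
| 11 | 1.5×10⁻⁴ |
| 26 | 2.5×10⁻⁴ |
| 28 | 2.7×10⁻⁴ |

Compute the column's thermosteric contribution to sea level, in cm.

9.74 cm of thermosteric rise

Layer 1 at 26 °C → α = 2.5×10⁻⁴ K⁻¹
Layer 2 at 11 °C → α = 1.5×10⁻⁴ K⁻¹
Layer 3 at 2 °C → α = 0.9×10⁻⁴ K⁻¹
0–51 m: 51 × 2.5×10⁻⁴ × 1.7 = 0.021675 m
51–551 m: 1.5×10⁻⁴ × 0.83 × 500 = 0.06225 m
Layer 3: 680 × 0.9×10⁻⁴ × 0.22 = 0.013464 m
Δh = 0.021675 + 0.06225 + 0.013464 = 0.097389 m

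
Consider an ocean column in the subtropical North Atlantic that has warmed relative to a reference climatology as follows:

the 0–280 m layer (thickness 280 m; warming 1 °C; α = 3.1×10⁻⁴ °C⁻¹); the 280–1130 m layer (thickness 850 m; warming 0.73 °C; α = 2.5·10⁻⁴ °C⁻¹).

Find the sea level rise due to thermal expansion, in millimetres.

Δh ≈ 242 mm

0–280 m: 3.1×10⁻⁴ × 280 × 1 = 0.08680 m
Layer 2: 850 × 0.73 × 2.5×10⁻⁴ = 0.155125 m
Δh = 0.08680 + 0.155125 = 0.241925 m ≈ 242 mm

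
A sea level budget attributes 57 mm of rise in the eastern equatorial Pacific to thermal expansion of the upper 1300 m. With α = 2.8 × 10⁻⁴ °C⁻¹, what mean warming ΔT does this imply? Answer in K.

ΔT ≈ 0.157 K

ΔT = Δh/(αH) = 0.057 / (2.8×10⁻⁴ × 1300) ≈ 0.1566 K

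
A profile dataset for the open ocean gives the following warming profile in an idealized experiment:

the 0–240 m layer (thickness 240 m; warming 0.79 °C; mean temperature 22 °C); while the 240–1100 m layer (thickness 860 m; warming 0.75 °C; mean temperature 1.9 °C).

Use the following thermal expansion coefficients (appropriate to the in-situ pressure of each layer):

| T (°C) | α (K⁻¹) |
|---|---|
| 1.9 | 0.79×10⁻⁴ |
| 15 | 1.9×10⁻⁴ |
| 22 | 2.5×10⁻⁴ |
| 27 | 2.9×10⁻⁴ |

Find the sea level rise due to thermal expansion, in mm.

Δh = 98.4 mm

Layer 1 at 22 °C → α = 2.5×10⁻⁴ K⁻¹
Layer 2 at 1.9 °C → α = 0.79×10⁻⁴ K⁻¹
0–240 m: 240 × 0.79 × 2.5×10⁻⁴ = 0.04740 m
0.79×10⁻⁴ × 0.75 × 860 = 0.050955 m
Δh = 0.04740 + 0.050955 = 0.098355 m ≈ 98.4 mm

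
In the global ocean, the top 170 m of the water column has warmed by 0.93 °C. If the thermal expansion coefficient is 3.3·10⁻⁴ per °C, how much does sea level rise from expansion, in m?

Δh = αΔT·H = 3.3×10⁻⁴ × 0.93 × 170 = 0.052173 m

about 0.0522 m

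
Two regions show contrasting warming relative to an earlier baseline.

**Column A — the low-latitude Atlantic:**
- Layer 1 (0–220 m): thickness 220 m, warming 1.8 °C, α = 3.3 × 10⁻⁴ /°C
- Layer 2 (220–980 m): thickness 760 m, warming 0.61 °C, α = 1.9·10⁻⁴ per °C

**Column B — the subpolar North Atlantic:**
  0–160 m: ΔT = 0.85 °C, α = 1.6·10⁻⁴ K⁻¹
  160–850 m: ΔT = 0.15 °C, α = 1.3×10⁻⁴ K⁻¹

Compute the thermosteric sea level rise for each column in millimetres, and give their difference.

A: 220 mm; B: 35 mm; difference 180 mm

A Layer 1: 220 × 3.3×10⁻⁴ × 1.8 = 0.13068 m
A 1.9×10⁻⁴ × 760 × 0.61 = 0.088084 m
A total: 0.218764 m
B Layer 1: 1.6×10⁻⁴ × 0.85 × 160 = 0.02176 m
B 0.15 × 690 × 1.3×10⁻⁴ = 0.013455 m
B total: 0.035215 m
Difference: 0.218764 − 0.035215 = 0.183549 m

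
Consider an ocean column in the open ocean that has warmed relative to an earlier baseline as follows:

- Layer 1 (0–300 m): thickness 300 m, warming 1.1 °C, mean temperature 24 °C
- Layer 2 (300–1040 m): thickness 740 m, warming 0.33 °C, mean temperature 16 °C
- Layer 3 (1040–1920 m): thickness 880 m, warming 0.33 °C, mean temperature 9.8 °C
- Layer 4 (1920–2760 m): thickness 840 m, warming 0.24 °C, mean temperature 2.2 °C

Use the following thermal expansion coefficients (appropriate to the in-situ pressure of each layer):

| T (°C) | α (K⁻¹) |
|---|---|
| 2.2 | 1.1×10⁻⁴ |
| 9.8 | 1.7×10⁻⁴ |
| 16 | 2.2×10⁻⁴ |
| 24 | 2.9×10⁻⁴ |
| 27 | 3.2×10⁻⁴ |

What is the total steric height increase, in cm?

22 cm

Layer 1 at 24 °C → α = 2.9×10⁻⁴ K⁻¹
Layer 2 at 16 °C → α = 2.2×10⁻⁴ K⁻¹
Layer 3 at 9.8 °C → α = 1.7×10⁻⁴ K⁻¹
Layer 4 at 2.2 °C → α = 1.1×10⁻⁴ K⁻¹
0–300 m: 1.1 × 2.9×10⁻⁴ × 300 = 0.09570 m
2.2×10⁻⁴ × 740 × 0.33 = 0.053724 m
880 × 0.33 × 1.7×10⁻⁴ = 0.049368 m
1920–2760 m: 840 × 0.24 × 1.1×10⁻⁴ = 0.022176 m
Δh = 0.09570 + 0.053724 + 0.049368 + 0.022176 = 0.220968 m ≈ 22 cm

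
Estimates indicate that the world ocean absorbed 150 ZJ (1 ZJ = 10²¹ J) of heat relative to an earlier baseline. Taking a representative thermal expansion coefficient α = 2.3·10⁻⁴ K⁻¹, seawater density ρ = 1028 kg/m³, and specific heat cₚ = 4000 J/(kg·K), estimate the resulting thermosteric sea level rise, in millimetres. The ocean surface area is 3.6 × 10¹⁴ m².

Per unit area: Q = 150×10²¹ / (3.6×10¹⁴) ≈ 4.167×10⁸ J/m²
Δh = αQ/(ρcₚ) = 2.3×10⁻⁴ × 4.167×10⁸ / (1028 × 4000) ≈ 0.023308 m

Δh = 23.3 mm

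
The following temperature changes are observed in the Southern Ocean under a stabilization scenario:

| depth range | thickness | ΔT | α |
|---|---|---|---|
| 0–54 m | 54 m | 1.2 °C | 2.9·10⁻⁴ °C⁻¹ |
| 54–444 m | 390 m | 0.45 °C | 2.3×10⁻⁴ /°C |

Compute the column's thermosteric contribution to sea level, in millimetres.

about 59.2 mm

0–54 m: 1.2 × 2.9×10⁻⁴ × 54 = 0.018792 m
390 × 0.45 × 2.3×10⁻⁴ = 0.040365 m
Δh = 0.018792 + 0.040365 = 0.059157 m ≈ 59.2 mm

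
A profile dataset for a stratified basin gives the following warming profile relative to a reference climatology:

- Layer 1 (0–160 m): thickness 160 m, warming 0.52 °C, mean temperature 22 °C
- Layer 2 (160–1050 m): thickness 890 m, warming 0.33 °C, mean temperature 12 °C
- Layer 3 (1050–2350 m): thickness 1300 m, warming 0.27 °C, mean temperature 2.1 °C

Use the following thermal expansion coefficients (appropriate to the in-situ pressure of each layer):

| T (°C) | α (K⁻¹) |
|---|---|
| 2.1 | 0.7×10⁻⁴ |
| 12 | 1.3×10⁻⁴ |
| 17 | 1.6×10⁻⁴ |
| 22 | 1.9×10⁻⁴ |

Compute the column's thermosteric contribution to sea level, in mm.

about 79 mm

Layer 1 at 22 °C → α = 1.9×10⁻⁴ K⁻¹
Layer 2 at 12 °C → α = 1.3×10⁻⁴ K⁻¹
Layer 3 at 2.1 °C → α = 0.7×10⁻⁴ K⁻¹
Layer 1: 1.9×10⁻⁴ × 160 × 0.52 = 0.015808 m
0.33 × 1.3×10⁻⁴ × 890 = 0.038181 m
Layer 3: 1300 × 0.27 × 0.7×10⁻⁴ = 0.02457 m
Δh = 0.015808 + 0.038181 + 0.02457 = 0.078559 m ≈ 79 mm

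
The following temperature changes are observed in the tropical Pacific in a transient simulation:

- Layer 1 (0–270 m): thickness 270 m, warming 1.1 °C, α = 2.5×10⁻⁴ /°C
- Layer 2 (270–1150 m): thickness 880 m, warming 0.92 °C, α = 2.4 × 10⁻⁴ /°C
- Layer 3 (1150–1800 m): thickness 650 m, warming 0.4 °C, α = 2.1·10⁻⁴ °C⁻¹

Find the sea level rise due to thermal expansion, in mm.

323 mm

0–270 m: 2.5×10⁻⁴ × 1.1 × 270 = 0.07425 m
Layer 2: 880 × 0.92 × 2.4×10⁻⁴ = 0.194304 m
1150–1800 m: 650 × 0.4 × 2.1×10⁻⁴ = 0.05460 m
Δh = 0.07425 + 0.194304 + 0.05460 = 0.323154 m ≈ 323 mm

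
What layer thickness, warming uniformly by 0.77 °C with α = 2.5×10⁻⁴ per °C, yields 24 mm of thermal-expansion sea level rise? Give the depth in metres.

H = Δh/(αΔT) = 0.024 / (2.5×10⁻⁴ × 0.77) ≈ 124.7 m

about 125 m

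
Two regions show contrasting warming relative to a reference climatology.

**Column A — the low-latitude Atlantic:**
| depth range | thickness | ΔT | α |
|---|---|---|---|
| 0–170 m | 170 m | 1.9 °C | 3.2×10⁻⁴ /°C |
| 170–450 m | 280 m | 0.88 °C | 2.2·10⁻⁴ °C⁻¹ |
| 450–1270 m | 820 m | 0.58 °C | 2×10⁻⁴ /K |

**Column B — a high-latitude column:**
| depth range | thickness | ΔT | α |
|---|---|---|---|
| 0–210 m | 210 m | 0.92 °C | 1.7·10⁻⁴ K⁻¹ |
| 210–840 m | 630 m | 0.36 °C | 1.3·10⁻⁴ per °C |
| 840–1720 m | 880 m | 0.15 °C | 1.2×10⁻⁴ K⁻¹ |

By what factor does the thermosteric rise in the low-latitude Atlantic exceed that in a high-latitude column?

≈ 3.23×

A Layer 1: 3.2×10⁻⁴ × 170 × 1.9 = 0.10336 m
A 280 × 2.2×10⁻⁴ × 0.88 = 0.054208 m
A 2×10⁻⁴ × 0.58 × 820 = 0.09512 m
A total: 0.252688 m
B 210 × 1.7×10⁻⁴ × 0.92 = 0.032844 m
B Layer 2: 0.36 × 630 × 1.3×10⁻⁴ = 0.029484 m
B Layer 3: 880 × 0.15 × 1.2×10⁻⁴ = 0.01584 m
B total: 0.078168 m
Ratio: 0.252688 / 0.078168 ≈ 3.233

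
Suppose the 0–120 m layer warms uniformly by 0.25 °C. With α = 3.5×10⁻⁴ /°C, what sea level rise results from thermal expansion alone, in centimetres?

Δh = αΔT·H = 3.5×10⁻⁴ × 0.25 × 120 = 0.01050 m

1.05 cm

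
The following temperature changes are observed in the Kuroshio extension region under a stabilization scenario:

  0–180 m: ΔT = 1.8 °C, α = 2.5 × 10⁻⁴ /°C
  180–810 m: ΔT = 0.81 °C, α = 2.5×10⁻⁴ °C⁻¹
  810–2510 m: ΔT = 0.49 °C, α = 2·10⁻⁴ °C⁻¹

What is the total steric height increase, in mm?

Layer 1: 180 × 1.8 × 2.5×10⁻⁴ = 0.08100 m
630 × 0.81 × 2.5×10⁻⁴ = 0.127575 m
2×10⁻⁴ × 0.49 × 1700 = 0.16660 m
Δh = 0.08100 + 0.127575 + 0.16660 = 0.375175 m

about 380 mm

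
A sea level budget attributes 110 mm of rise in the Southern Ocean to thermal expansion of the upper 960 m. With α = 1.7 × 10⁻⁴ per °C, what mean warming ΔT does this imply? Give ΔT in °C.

about 0.674 °C

ΔT = Δh/(αH) = 0.11 / (1.7×10⁻⁴ × 960) ≈ 0.6740 °C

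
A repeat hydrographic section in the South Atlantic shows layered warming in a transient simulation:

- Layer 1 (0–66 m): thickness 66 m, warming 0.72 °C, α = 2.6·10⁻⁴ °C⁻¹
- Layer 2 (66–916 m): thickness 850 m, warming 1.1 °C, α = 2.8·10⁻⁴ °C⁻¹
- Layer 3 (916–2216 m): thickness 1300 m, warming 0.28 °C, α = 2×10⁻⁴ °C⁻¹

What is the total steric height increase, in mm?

0–66 m: 66 × 2.6×10⁻⁴ × 0.72 = 0.0123552 m
66–916 m: 2.8×10⁻⁴ × 850 × 1.1 = 0.26180 m
916–2216 m: 2×10⁻⁴ × 1300 × 0.28 = 0.07280 m
Δh = 0.0123552 + 0.26180 + 0.07280 = 0.3469552 m

about 347 mm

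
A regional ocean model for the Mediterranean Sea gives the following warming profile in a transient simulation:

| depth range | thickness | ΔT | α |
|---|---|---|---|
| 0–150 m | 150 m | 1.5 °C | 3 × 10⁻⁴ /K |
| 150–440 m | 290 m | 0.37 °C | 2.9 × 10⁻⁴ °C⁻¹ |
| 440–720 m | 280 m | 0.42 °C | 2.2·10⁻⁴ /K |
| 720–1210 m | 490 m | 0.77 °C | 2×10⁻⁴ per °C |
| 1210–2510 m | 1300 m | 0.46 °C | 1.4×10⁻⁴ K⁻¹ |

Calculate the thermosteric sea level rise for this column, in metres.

0.28 m of thermosteric rise

Layer 1: 1.5 × 150 × 3×10⁻⁴ = 0.06750 m
150–440 m: 0.37 × 2.9×10⁻⁴ × 290 = 0.031117 m
0.42 × 280 × 2.2×10⁻⁴ = 0.025872 m
490 × 2×10⁻⁴ × 0.77 = 0.07546 m
Layer 5: 1.4×10⁻⁴ × 0.46 × 1300 = 0.08372 m
Δh = 0.06750 + 0.031117 + 0.025872 + 0.07546 + 0.08372 = 0.283669 m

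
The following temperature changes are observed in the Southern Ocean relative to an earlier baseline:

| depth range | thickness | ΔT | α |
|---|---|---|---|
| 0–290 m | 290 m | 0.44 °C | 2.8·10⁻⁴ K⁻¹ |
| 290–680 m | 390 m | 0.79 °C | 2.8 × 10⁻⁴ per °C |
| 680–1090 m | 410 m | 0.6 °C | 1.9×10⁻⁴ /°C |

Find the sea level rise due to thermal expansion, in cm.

16.9 cm of thermosteric rise

0.44 × 2.8×10⁻⁴ × 290 = 0.035728 m
390 × 2.8×10⁻⁴ × 0.79 = 0.086268 m
1.9×10⁻⁴ × 0.6 × 410 = 0.04674 m
Δh = 0.035728 + 0.086268 + 0.04674 = 0.168736 m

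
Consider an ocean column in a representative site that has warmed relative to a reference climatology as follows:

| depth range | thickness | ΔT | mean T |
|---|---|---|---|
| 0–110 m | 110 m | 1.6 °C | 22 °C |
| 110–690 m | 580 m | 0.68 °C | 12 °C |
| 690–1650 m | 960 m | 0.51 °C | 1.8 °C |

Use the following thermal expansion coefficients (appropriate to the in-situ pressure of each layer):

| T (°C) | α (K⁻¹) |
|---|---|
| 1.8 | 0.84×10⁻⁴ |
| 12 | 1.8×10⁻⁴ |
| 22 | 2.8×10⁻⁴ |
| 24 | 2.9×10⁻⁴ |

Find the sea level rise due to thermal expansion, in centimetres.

16.1 cm

Layer 1 at 22 °C → α = 2.8×10⁻⁴ K⁻¹
Layer 2 at 12 °C → α = 1.8×10⁻⁴ K⁻¹
Layer 3 at 1.8 °C → α = 0.84×10⁻⁴ K⁻¹
2.8×10⁻⁴ × 1.6 × 110 = 0.04928 m
Layer 2: 1.8×10⁻⁴ × 580 × 0.68 = 0.070992 m
960 × 0.84×10⁻⁴ × 0.51 = 0.0411264 m
Δh = 0.04928 + 0.070992 + 0.0411264 = 0.1613984 m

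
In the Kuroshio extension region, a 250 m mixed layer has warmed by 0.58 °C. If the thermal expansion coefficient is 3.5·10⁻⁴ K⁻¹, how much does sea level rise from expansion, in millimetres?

50.8 mm

Δh = αΔT·H = 3.5×10⁻⁴ × 0.58 × 250 = 0.05075 m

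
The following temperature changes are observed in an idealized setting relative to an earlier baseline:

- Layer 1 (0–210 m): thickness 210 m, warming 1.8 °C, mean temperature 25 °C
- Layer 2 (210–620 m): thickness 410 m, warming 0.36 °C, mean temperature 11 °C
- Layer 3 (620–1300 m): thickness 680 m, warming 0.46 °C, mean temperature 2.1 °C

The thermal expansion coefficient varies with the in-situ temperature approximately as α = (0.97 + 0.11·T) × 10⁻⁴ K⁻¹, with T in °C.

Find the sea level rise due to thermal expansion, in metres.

Layer 1: α = (0.97 + 0.11×25)×10⁻⁴ = 3.72×10⁻⁴ K⁻¹
Layer 2: α = (0.97 + 0.11×11)×10⁻⁴ = 2.18×10⁻⁴ K⁻¹
Layer 3: α = (0.97 + 0.11×2.1)×10⁻⁴ = 1.201×10⁻⁴ K⁻¹
Layer 1: 210 × 1.8 × 3.72×10⁻⁴ = 0.140616 m
Layer 2: 410 × 0.36 × 2.18×10⁻⁴ = 0.0321768 m
620–1300 m: 680 × 1.201×10⁻⁴ × 0.46 = 0.03756728 m
Δh = 0.140616 + 0.0321768 + 0.03756728 = 0.21036008 m ≈ 0.210 m

Δh ≈ 0.210 m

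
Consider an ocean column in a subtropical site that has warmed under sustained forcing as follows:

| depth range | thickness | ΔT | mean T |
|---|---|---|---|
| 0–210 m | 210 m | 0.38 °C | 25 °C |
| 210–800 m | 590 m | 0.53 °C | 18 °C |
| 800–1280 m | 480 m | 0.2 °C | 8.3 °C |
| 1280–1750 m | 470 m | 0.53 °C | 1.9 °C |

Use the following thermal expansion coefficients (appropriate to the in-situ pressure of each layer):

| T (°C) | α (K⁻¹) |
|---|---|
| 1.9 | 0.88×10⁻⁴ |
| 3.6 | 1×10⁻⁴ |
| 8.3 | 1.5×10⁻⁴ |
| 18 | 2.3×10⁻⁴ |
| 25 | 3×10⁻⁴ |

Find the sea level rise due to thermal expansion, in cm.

Layer 1 at 25 °C → α = 3×10⁻⁴ K⁻¹
Layer 2 at 18 °C → α = 2.3×10⁻⁴ K⁻¹
Layer 3 at 8.3 °C → α = 1.5×10⁻⁴ K⁻¹
Layer 4 at 1.9 °C → α = 0.88×10⁻⁴ K⁻¹
Layer 1: 3×10⁻⁴ × 210 × 0.38 = 0.02394 m
590 × 0.53 × 2.3×10⁻⁴ = 0.071921 m
480 × 1.5×10⁻⁴ × 0.2 = 0.01440 m
470 × 0.88×10⁻⁴ × 0.53 = 0.0219208 m
Δh = 0.02394 + 0.071921 + 0.01440 + 0.0219208 = 0.1321818 m

13.2 cm of thermosteric rise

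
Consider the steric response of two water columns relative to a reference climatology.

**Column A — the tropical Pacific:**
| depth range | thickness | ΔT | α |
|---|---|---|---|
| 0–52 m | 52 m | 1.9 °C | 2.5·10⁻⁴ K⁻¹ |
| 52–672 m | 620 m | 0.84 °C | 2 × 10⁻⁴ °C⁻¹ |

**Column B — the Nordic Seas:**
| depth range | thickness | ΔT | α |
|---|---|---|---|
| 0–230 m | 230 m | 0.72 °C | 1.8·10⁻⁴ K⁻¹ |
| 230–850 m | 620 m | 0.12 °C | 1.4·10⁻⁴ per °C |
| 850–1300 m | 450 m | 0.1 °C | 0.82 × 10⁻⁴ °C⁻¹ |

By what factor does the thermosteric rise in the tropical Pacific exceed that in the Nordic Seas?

a factor of 2.93

A 0–52 m: 52 × 1.9 × 2.5×10⁻⁴ = 0.02470 m
A 620 × 2×10⁻⁴ × 0.84 = 0.10416 m
A total: 0.12886 m
B 1.8×10⁻⁴ × 0.72 × 230 = 0.029808 m
B 1.4×10⁻⁴ × 0.12 × 620 = 0.010416 m
B Layer 3: 0.1 × 0.82×10⁻⁴ × 450 = 0.00369 m
B total: 0.043914 m
Ratio: 0.12886 / 0.043914 ≈ 2.934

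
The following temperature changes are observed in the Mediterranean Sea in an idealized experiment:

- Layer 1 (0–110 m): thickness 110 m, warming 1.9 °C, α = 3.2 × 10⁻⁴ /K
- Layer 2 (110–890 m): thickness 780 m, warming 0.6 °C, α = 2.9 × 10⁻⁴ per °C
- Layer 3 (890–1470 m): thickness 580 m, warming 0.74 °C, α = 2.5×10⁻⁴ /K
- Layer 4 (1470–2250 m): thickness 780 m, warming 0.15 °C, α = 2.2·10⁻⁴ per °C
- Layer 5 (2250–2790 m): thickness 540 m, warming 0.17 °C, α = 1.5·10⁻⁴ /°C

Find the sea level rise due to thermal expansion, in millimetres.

Δh = 349 mm

3.2×10⁻⁴ × 1.9 × 110 = 0.06688 m
0.6 × 780 × 2.9×10⁻⁴ = 0.13572 m
2.5×10⁻⁴ × 0.74 × 580 = 0.10730 m
Layer 4: 0.15 × 2.2×10⁻⁴ × 780 = 0.02574 m
Layer 5: 0.17 × 1.5×10⁻⁴ × 540 = 0.01377 m
Δh = 0.06688 + 0.13572 + 0.10730 + 0.02574 + 0.01377 = 0.34941 m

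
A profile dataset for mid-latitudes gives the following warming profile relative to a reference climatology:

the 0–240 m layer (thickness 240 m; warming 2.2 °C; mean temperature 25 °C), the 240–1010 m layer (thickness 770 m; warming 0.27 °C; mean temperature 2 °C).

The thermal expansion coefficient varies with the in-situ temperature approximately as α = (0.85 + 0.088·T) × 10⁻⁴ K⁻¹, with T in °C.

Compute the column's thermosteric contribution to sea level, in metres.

0.182 m of thermosteric rise

Layer 1: α = (0.85 + 0.088×25)×10⁻⁴ = 3.05×10⁻⁴ K⁻¹
Layer 2: α = (0.85 + 0.088×2)×10⁻⁴ = 1.026×10⁻⁴ K⁻¹
0–240 m: 3.05×10⁻⁴ × 240 × 2.2 = 0.16104 m
240–1010 m: 1.026×10⁻⁴ × 770 × 0.27 = 0.02133054 m
Δh = 0.16104 + 0.02133054 = 0.18237054 m ≈ 0.182 m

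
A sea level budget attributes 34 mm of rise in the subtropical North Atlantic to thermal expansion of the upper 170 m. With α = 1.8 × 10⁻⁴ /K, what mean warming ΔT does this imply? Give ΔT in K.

ΔT = Δh/(αH) = 0.034 / (1.8×10⁻⁴ × 170) ≈ 1.111 K

1.1 K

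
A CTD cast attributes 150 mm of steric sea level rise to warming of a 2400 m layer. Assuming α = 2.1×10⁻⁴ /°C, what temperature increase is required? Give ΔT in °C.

about 0.30 °C

ΔT = Δh/(αH) = 0.15 / (2.1×10⁻⁴ × 2400) ≈ 0.2976 °C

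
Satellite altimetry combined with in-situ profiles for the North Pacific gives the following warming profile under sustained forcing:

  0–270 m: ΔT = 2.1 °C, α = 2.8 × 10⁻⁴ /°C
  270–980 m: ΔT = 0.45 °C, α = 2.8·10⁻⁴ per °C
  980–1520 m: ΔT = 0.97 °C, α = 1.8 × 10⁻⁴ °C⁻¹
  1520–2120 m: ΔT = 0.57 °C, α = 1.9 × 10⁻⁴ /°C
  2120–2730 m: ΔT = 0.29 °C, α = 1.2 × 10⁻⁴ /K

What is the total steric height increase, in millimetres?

Δh = 429 mm

2.8×10⁻⁴ × 270 × 2.1 = 0.15876 m
270–980 m: 2.8×10⁻⁴ × 0.45 × 710 = 0.08946 m
980–1520 m: 540 × 0.97 × 1.8×10⁻⁴ = 0.094284 m
1.9×10⁻⁴ × 0.57 × 600 = 0.06498 m
0.29 × 1.2×10⁻⁴ × 610 = 0.021228 m
Δh = 0.15876 + 0.08946 + 0.094284 + 0.06498 + 0.021228 = 0.428712 m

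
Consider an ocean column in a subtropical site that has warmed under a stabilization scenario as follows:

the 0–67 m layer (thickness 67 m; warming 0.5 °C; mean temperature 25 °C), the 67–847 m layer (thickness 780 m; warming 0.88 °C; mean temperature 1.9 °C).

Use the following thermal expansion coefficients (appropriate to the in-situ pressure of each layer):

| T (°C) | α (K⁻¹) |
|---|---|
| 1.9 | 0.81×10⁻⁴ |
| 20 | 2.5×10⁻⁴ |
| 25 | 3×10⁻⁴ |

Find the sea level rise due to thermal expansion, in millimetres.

65.6 mm of thermosteric rise

Layer 1 at 25 °C → α = 3×10⁻⁴ K⁻¹
Layer 2 at 1.9 °C → α = 0.81×10⁻⁴ K⁻¹
Layer 1: 0.5 × 67 × 3×10⁻⁴ = 0.01005 m
Layer 2: 0.88 × 780 × 0.81×10⁻⁴ = 0.0555984 m
Δh = 0.01005 + 0.0555984 = 0.0656484 m ≈ 65.6 mm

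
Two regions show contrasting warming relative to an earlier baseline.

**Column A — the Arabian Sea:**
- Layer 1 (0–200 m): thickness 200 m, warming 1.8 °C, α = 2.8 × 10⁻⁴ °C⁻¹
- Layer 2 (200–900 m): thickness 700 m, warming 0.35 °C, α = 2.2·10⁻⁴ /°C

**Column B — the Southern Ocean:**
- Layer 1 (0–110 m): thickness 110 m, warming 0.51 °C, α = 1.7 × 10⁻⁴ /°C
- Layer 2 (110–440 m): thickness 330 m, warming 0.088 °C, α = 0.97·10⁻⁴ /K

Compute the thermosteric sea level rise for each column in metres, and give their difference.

A 200 × 1.8 × 2.8×10⁻⁴ = 0.10080 m
A 200–900 m: 700 × 0.35 × 2.2×10⁻⁴ = 0.05390 m
A total: 0.15470 m
B 1.7×10⁻⁴ × 0.51 × 110 = 0.009537 m
B 0.97×10⁻⁴ × 0.088 × 330 = 0.00281688 m
B total: 0.01235388 m
Difference: 0.15470 − 0.01235388 = 0.14234612 m

A: 0.155 m; B: 0.0124 m; difference 0.142 m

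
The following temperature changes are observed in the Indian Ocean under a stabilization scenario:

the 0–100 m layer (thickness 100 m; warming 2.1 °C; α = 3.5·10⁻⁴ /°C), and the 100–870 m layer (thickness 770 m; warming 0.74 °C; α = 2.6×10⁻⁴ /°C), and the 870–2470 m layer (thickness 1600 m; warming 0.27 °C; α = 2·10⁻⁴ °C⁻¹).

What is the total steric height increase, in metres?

2.1 × 100 × 3.5×10⁻⁴ = 0.07350 m
Layer 2: 0.74 × 2.6×10⁻⁴ × 770 = 0.148148 m
870–2470 m: 1600 × 2×10⁻⁴ × 0.27 = 0.08640 m
Δh = 0.07350 + 0.148148 + 0.08640 = 0.308048 m

0.308 m of thermosteric rise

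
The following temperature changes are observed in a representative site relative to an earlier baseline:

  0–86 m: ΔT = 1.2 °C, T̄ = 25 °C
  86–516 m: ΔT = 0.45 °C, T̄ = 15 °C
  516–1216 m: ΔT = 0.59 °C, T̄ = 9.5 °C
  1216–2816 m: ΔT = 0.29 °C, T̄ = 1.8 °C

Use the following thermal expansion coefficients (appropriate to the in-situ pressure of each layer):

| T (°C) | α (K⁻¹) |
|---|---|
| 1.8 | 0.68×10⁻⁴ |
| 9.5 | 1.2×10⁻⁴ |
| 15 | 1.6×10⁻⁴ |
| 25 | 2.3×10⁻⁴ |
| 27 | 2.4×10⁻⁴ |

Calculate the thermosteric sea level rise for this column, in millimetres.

about 136 mm

Layer 1 at 25 °C → α = 2.3×10⁻⁴ K⁻¹
Layer 2 at 15 °C → α = 1.6×10⁻⁴ K⁻¹
Layer 3 at 9.5 °C → α = 1.2×10⁻⁴ K⁻¹
Layer 4 at 1.8 °C → α = 0.68×10⁻⁴ K⁻¹
0–86 m: 1.2 × 2.3×10⁻⁴ × 86 = 0.023736 m
86–516 m: 430 × 1.6×10⁻⁴ × 0.45 = 0.03096 m
516–1216 m: 0.59 × 1.2×10⁻⁴ × 700 = 0.04956 m
Layer 4: 0.29 × 1600 × 0.68×10⁻⁴ = 0.031552 m
Δh = 0.023736 + 0.03096 + 0.04956 + 0.031552 = 0.135808 m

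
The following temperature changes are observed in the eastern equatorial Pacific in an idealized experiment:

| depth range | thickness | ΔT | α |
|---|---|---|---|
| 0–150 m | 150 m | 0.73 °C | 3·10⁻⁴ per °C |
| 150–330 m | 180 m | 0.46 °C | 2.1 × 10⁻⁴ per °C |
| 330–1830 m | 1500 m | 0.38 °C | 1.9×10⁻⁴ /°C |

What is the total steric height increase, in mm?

Layer 1: 3×10⁻⁴ × 0.73 × 150 = 0.03285 m
150–330 m: 0.46 × 180 × 2.1×10⁻⁴ = 0.017388 m
1.9×10⁻⁴ × 0.38 × 1500 = 0.10830 m
Δh = 0.03285 + 0.017388 + 0.10830 = 0.158538 m

159 mm of thermosteric rise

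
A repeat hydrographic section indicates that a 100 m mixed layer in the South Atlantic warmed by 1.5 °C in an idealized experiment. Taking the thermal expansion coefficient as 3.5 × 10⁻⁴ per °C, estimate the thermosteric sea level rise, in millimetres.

Δh ≈ 53 mm

Δh = αΔT·H = 3.5×10⁻⁴ × 1.5 × 100 = 0.05250 m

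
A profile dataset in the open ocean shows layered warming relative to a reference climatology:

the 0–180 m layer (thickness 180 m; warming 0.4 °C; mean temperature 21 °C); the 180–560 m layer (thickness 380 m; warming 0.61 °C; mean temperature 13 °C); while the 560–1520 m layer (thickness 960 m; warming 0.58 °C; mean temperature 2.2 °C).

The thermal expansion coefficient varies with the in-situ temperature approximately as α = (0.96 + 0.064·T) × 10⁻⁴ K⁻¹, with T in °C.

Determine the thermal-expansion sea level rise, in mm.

Layer 1: α = (0.96 + 0.064×21)×10⁻⁴ = 2.304×10⁻⁴ K⁻¹
Layer 2: α = (0.96 + 0.064×13)×10⁻⁴ = 1.792×10⁻⁴ K⁻¹
Layer 3: α = (0.96 + 0.064×2.2)×10⁻⁴ = 1.1008×10⁻⁴ K⁻¹
Layer 1: 2.304×10⁻⁴ × 180 × 0.4 = 0.0165888 m
Layer 2: 380 × 1.792×10⁻⁴ × 0.61 = 0.04153856 m
Layer 3: 0.58 × 960 × 1.1008×10⁻⁴ = 0.061292544 m
Δh = 0.0165888 + 0.04153856 + 0.061292544 = 0.119419904 m

Δh = 119 mm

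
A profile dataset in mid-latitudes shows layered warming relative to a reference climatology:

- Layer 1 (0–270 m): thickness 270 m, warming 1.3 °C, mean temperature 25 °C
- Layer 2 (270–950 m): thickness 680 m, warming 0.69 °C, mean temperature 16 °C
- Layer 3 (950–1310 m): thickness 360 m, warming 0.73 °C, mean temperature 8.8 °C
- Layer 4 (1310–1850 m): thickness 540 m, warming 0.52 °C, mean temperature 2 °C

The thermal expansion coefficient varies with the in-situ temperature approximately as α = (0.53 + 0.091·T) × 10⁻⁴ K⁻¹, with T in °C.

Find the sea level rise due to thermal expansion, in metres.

Δh = 0.25 m

Layer 1: α = (0.53 + 0.091×25)×10⁻⁴ = 2.805×10⁻⁴ K⁻¹
Layer 2: α = (0.53 + 0.091×16)×10⁻⁴ = 1.986×10⁻⁴ K⁻¹
Layer 3: α = (0.53 + 0.091×8.8)×10⁻⁴ = 1.3308×10⁻⁴ K⁻¹
Layer 4: α = (0.53 + 0.091×2)×10⁻⁴ = 0.712×10⁻⁴ K⁻¹
Layer 1: 1.3 × 2.805×10⁻⁴ × 270 = 0.0984555 m
Layer 2: 680 × 1.986×10⁻⁴ × 0.69 = 0.09318312 m
360 × 0.73 × 1.3308×10⁻⁴ = 0.034973424 m
Layer 4: 0.52 × 540 × 0.712×10⁻⁴ = 0.01999296 m
Δh = 0.0984555 + 0.09318312 + 0.034973424 + 0.01999296 = 0.246605004 m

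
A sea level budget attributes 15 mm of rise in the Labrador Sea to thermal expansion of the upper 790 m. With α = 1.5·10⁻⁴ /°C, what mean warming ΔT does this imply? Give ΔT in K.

ΔT = Δh/(αH) = 0.015 / (1.5×10⁻⁴ × 790) ≈ 0.1266 K

about 0.13 K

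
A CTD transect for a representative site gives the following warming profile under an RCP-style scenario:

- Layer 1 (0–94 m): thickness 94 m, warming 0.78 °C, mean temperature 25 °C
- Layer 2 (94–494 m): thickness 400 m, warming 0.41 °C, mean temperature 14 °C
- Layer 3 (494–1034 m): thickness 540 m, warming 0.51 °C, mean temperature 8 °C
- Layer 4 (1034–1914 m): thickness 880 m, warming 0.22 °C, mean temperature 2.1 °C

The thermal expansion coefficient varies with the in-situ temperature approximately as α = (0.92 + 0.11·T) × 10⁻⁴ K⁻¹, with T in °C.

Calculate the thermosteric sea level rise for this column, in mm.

139 mm

Layer 1: α = (0.92 + 0.11×25)×10⁻⁴ = 3.67×10⁻⁴ K⁻¹
Layer 2: α = (0.92 + 0.11×14)×10⁻⁴ = 2.46×10⁻⁴ K⁻¹
Layer 3: α = (0.92 + 0.11×8)×10⁻⁴ = 1.8×10⁻⁴ K⁻¹
Layer 4: α = (0.92 + 0.11×2.1)×10⁻⁴ = 1.151×10⁻⁴ K⁻¹
Layer 1: 94 × 3.67×10⁻⁴ × 0.78 = 0.02690844 m
94–494 m: 400 × 2.46×10⁻⁴ × 0.41 = 0.040344 m
494–1034 m: 540 × 1.8×10⁻⁴ × 0.51 = 0.049572 m
Layer 4: 880 × 0.22 × 1.151×10⁻⁴ = 0.02228336 m
Δh = 0.02690844 + 0.040344 + 0.049572 + 0.02228336 = 0.1391078 m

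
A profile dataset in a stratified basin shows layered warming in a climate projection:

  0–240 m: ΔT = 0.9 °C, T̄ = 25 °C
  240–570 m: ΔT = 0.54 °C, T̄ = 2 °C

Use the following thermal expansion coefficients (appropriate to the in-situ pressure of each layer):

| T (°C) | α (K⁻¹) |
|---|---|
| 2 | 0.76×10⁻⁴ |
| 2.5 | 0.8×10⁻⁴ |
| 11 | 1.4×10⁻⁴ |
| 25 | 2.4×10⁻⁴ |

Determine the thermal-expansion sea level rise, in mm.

Δh ≈ 65 mm

Layer 1 at 25 °C → α = 2.4×10⁻⁴ K⁻¹
Layer 2 at 2 °C → α = 0.76×10⁻⁴ K⁻¹
Layer 1: 2.4×10⁻⁴ × 0.9 × 240 = 0.05184 m
0.54 × 330 × 0.76×10⁻⁴ = 0.0135432 m
Δh = 0.05184 + 0.0135432 = 0.0653832 m ≈ 65 mm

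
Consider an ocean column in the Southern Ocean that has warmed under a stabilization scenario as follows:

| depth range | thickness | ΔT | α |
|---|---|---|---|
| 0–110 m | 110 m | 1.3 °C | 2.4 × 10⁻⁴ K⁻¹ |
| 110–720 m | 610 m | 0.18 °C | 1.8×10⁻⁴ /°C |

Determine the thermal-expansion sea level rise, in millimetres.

54 mm

Layer 1: 1.3 × 110 × 2.4×10⁻⁴ = 0.03432 m
0.18 × 1.8×10⁻⁴ × 610 = 0.019764 m
Δh = 0.03432 + 0.019764 = 0.054084 m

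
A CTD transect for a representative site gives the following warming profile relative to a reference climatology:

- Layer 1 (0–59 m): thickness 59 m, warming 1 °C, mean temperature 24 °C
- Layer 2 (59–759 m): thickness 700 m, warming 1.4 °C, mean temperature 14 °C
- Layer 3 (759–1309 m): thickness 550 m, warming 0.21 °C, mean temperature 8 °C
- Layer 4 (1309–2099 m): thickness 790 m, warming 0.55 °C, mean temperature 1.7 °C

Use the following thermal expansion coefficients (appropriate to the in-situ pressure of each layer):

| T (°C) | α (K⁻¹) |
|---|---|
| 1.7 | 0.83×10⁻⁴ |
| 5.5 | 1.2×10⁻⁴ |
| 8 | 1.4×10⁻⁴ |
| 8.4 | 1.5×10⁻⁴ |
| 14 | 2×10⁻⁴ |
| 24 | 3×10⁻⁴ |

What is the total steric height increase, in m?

Δh ≈ 0.266 m

Layer 1 at 24 °C → α = 3×10⁻⁴ K⁻¹
Layer 2 at 14 °C → α = 2×10⁻⁴ K⁻¹
Layer 3 at 8 °C → α = 1.4×10⁻⁴ K⁻¹
Layer 4 at 1.7 °C → α = 0.83×10⁻⁴ K⁻¹
Layer 1: 1 × 3×10⁻⁴ × 59 = 0.01770 m
59–759 m: 700 × 2×10⁻⁴ × 1.4 = 0.19600 m
1.4×10⁻⁴ × 550 × 0.21 = 0.01617 m
0.55 × 0.83×10⁻⁴ × 790 = 0.0360635 m
Δh = 0.01770 + 0.19600 + 0.01617 + 0.0360635 = 0.2659335 m ≈ 0.266 m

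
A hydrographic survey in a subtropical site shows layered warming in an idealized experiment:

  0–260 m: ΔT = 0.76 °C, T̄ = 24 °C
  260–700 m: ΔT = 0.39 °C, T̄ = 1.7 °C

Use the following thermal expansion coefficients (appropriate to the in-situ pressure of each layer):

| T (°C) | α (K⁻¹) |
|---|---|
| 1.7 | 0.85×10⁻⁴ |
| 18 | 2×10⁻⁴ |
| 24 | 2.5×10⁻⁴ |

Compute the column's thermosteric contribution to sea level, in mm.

about 64 mm

Layer 1 at 24 °C → α = 2.5×10⁻⁴ K⁻¹
Layer 2 at 1.7 °C → α = 0.85×10⁻⁴ K⁻¹
0.76 × 260 × 2.5×10⁻⁴ = 0.04940 m
260–700 m: 440 × 0.39 × 0.85×10⁻⁴ = 0.014586 m
Δh = 0.04940 + 0.014586 = 0.063986 m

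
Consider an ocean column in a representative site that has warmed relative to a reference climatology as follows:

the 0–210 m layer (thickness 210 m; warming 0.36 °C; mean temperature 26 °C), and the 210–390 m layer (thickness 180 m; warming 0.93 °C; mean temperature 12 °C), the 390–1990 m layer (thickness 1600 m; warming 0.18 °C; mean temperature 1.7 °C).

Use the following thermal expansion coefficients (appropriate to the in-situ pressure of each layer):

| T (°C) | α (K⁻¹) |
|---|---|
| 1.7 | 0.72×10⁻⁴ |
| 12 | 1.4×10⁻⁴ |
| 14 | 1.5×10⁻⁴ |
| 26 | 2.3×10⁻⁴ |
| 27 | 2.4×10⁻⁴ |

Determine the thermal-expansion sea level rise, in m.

Layer 1 at 26 °C → α = 2.3×10⁻⁴ K⁻¹
Layer 2 at 12 °C → α = 1.4×10⁻⁴ K⁻¹
Layer 3 at 1.7 °C → α = 0.72×10⁻⁴ K⁻¹
0–210 m: 0.36 × 2.3×10⁻⁴ × 210 = 0.017388 m
210–390 m: 1.4×10⁻⁴ × 180 × 0.93 = 0.023436 m
390–1990 m: 0.72×10⁻⁴ × 1600 × 0.18 = 0.020736 m
Δh = 0.017388 + 0.023436 + 0.020736 = 0.06156 m

0.0616 m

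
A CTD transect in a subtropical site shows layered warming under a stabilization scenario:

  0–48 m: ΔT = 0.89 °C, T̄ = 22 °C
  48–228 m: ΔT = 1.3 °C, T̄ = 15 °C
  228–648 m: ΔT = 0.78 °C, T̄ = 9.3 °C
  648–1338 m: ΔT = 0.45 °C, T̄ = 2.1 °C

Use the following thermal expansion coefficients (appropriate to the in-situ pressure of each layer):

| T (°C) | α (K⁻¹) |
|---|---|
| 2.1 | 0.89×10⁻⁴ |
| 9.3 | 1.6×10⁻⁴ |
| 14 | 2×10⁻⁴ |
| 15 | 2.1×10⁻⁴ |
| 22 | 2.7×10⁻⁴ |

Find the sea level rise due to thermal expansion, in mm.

Δh ≈ 141 mm

Layer 1 at 22 °C → α = 2.7×10⁻⁴ K⁻¹
Layer 2 at 15 °C → α = 2.1×10⁻⁴ K⁻¹
Layer 3 at 9.3 °C → α = 1.6×10⁻⁴ K⁻¹
Layer 4 at 2.1 °C → α = 0.89×10⁻⁴ K⁻¹
Layer 1: 2.7×10⁻⁴ × 48 × 0.89 = 0.0115344 m
2.1×10⁻⁴ × 1.3 × 180 = 0.04914 m
0.78 × 1.6×10⁻⁴ × 420 = 0.052416 m
0.45 × 0.89×10⁻⁴ × 690 = 0.0276345 m
Δh = 0.0115344 + 0.04914 + 0.052416 + 0.0276345 = 0.1407249 m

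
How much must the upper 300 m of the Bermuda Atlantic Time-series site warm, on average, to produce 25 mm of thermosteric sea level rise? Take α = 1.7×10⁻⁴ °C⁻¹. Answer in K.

ΔT = Δh/(αH) = 0.025 / (1.7×10⁻⁴ × 300) ≈ 0.4902 K

about 0.490 K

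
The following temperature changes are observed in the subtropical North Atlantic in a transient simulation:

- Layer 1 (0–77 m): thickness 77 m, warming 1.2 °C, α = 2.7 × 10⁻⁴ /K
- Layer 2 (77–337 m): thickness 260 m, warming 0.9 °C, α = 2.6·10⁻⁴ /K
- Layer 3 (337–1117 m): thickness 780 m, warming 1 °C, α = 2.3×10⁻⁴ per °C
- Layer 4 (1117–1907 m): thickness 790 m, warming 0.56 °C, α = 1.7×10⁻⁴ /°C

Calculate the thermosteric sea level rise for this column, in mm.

about 340 mm

77 × 2.7×10⁻⁴ × 1.2 = 0.024948 m
77–337 m: 2.6×10⁻⁴ × 0.9 × 260 = 0.06084 m
1 × 2.3×10⁻⁴ × 780 = 0.17940 m
1117–1907 m: 790 × 0.56 × 1.7×10⁻⁴ = 0.075208 m
Δh = 0.024948 + 0.06084 + 0.17940 + 0.075208 = 0.340396 m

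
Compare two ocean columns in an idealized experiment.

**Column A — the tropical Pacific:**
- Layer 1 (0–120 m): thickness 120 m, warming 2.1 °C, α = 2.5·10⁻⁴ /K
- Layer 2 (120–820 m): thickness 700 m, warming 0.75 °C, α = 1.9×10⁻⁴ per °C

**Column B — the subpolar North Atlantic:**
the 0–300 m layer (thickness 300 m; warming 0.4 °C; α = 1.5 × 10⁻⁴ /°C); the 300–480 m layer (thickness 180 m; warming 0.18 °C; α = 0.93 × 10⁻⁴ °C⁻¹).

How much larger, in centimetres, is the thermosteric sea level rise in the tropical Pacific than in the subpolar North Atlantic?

A 120 × 2.5×10⁻⁴ × 2.1 = 0.06300 m
A 120–820 m: 700 × 0.75 × 1.9×10⁻⁴ = 0.09975 m
A total: 0.16275 m
B 1.5×10⁻⁴ × 300 × 0.4 = 0.01800 m
B 0.18 × 180 × 0.93×10⁻⁴ = 0.0030132 m
B total: 0.0210132 m
Difference: 0.16275 − 0.0210132 = 0.1417368 m

Δh_A − Δh_B ≈ 14.2 cm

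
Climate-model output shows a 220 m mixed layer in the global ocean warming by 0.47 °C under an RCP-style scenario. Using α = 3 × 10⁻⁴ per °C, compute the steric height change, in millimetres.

Δh = αΔT·H = 3×10⁻⁴ × 0.47 × 220 = 0.03102 m

31.0 mm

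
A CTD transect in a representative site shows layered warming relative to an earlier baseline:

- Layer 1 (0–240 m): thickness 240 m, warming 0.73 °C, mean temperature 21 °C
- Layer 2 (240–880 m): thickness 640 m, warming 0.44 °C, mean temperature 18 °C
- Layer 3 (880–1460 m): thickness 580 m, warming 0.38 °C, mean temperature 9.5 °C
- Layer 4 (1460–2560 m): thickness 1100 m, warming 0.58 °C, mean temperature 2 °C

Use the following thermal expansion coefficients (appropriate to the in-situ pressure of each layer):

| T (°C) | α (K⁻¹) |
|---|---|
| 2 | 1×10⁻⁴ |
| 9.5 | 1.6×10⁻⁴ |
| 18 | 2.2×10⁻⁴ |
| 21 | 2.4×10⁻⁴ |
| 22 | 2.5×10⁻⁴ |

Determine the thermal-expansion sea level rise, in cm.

20.3 cm

Layer 1 at 21 °C → α = 2.4×10⁻⁴ K⁻¹
Layer 2 at 18 °C → α = 2.2×10⁻⁴ K⁻¹
Layer 3 at 9.5 °C → α = 1.6×10⁻⁴ K⁻¹
Layer 4 at 2 °C → α = 1×10⁻⁴ K⁻¹
0.73 × 240 × 2.4×10⁻⁴ = 0.042048 m
2.2×10⁻⁴ × 0.44 × 640 = 0.061952 m
1.6×10⁻⁴ × 580 × 0.38 = 0.035264 m
0.58 × 1100 × 1×10⁻⁴ = 0.06380 m
Δh = 0.042048 + 0.061952 + 0.035264 + 0.06380 = 0.203064 m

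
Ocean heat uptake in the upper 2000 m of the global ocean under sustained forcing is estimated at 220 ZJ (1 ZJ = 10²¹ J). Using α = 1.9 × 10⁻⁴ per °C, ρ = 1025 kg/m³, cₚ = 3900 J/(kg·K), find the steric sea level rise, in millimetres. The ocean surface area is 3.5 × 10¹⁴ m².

Per unit area: Q = 220×10²¹ / (3.5×10¹⁴) ≈ 6.286×10⁸ J/m²
Δh = αQ/(ρcₚ) = 1.9×10⁻⁴ × 6.286×10⁸ / (1025 × 3900) ≈ 0.029877 m

29.9 mm of thermosteric rise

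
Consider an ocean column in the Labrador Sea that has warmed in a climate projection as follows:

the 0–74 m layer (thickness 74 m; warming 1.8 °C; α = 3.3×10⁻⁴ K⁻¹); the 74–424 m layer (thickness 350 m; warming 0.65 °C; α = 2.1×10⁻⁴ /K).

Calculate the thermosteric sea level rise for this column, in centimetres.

0–74 m: 74 × 3.3×10⁻⁴ × 1.8 = 0.043956 m
74–424 m: 350 × 0.65 × 2.1×10⁻⁴ = 0.047775 m
Δh = 0.043956 + 0.047775 = 0.091731 m ≈ 9.17 cm

Δh = 9.17 cm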